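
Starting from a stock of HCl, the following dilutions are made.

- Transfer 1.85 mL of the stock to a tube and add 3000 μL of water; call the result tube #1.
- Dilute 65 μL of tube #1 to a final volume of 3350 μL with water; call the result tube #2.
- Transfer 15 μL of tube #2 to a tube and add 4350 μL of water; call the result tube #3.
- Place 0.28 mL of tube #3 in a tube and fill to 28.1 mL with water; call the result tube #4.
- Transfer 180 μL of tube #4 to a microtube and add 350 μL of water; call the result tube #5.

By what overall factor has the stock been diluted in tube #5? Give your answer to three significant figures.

1.16 × 10^7

Step 1: 1.85 mL + 3000 μL = 4.85 mL total → factor 4.85/1.85 = 2.6216
Step 2: 65 μL brought to 3350 μL → factor 3350/65 = 51.538
Step 3: 15 μL + 4350 μL = 4365 μL total → factor 4365/15 = 291
Step 4: 0.28 mL brought to 28.1 mL → factor 28.1/0.28 = 100.36
Step 5: 180 μL + 350 μL = 530 μL total → factor 530/180 = 2.9444
Overall dilution factor = 2.6216 × 51.538 × 291 × 100.36 × 2.9444 = 1.1618 × 10^7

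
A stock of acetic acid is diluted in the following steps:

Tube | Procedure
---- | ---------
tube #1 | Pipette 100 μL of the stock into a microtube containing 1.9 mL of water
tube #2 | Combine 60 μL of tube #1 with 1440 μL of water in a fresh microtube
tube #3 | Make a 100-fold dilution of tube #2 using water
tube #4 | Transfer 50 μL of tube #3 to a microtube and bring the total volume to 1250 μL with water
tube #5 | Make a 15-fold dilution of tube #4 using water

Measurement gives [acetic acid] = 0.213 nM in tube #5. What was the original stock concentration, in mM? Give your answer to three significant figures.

3.99 mM

Step 1: 100 μL + 1.9 mL = 2000 μL total → factor 2000/100 = 20
Step 2: 60 μL + 1440 μL = 1500 μL total → factor 1500/60 = 25
Step 3: 100-fold → factor 100
Step 4: 50 μL brought to 1250 μL → factor 1250/50 = 25
Step 5: 15-fold → factor 15
Overall dilution factor = 20 × 25 × 100 × 25 × 15 = 1.875 × 10^7
Stock = 0.213 nM × 1.875 × 10^7 = 3.994 × 10^6 nM = 3.99 mM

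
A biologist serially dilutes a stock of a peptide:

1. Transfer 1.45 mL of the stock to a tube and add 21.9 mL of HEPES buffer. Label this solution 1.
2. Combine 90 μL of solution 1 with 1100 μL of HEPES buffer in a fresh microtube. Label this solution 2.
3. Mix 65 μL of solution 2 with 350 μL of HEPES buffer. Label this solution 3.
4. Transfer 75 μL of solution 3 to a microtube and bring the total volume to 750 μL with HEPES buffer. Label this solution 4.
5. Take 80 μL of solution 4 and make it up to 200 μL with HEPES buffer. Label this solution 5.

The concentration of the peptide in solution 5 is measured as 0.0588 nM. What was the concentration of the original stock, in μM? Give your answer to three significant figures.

2.00 μM

Step 1: 1.45 mL + 21.9 mL = 23.35 mL total → factor 23.35/1.45 = 16.103
Step 2: 90 μL + 1100 μL = 1190 μL total → factor 1190/90 = 13.222
Step 3: 65 μL + 350 μL = 415 μL total → factor 415/65 = 6.3846
Step 4: 75 μL brought to 750 μL → factor 750/75 = 10
Step 5: 80 μL brought to 200 μL → factor 200/80 = 2.5
Overall dilution factor = 16.103 × 13.222 × 6.3846 × 10 × 2.5 = 33986
Stock = 0.0588 nM × 33986 = 1998 nM = 2.00 μM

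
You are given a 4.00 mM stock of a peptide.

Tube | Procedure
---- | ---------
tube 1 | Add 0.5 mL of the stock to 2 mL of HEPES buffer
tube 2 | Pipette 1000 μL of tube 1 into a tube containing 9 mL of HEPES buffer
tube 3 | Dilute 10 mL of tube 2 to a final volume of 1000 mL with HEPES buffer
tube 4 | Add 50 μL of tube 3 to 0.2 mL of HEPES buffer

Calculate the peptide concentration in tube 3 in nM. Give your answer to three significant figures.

800 nM

Step 1: 0.5 mL + 2 mL = 2.5 mL total → factor 2.5/0.5 = 5
Step 2: 1000 μL + 9 mL = 10000 μL total → factor 10000/1000 = 10
Step 3: 10 mL brought to 1000 mL → factor 1000/10 = 100
Dilution factor through tube 3 = 5 × 10 × 100 = 5000
[tube 3] = 4.00 mM / 5000 = 0.0008000 mM = 800 nM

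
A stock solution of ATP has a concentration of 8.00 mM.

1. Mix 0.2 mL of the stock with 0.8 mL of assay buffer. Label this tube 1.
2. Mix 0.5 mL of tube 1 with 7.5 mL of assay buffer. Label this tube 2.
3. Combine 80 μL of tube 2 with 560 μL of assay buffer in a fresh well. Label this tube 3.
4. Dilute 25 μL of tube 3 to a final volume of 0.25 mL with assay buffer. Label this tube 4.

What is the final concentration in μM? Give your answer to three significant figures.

Step 1: 0.2 mL + 0.8 mL = 1 mL total → factor 1/0.2 = 5
Step 2: 0.5 mL + 7.5 mL = 8 mL total → factor 8/0.5 = 16
Step 3: 80 μL + 560 μL = 640 μL total → factor 640/80 = 8
Step 4: 25 μL brought to 0.25 mL → factor 250/25 = 10
Overall dilution factor = 5 × 16 × 8 × 10 = 6400
Final = 8.00 mM / 6400 = 0.001250 mM = 1.25 μM

1.25 μM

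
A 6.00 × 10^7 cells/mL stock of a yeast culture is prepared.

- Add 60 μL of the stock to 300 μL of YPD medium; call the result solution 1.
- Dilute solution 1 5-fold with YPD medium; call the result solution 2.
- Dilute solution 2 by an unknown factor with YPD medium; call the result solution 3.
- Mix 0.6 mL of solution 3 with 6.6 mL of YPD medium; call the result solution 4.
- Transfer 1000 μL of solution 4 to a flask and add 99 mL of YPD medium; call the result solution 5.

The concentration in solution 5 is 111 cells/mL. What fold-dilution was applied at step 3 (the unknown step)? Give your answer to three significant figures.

Step 1: 60 μL + 300 μL = 360 μL total → factor 360/60 = 6
Step 2: 5-fold → factor 5
Step 3: unknown factor x
Step 4: 0.6 mL + 6.6 mL = 7.2 mL total → factor 7.2/0.6 = 12
Step 5: 1000 μL + 99 mL = 1 × 10^5 μL total → factor 1 × 10^5/1000 = 100
Product of known-step factors = 36000
Overall factor = 6.00 × 10^7 cells/mL / (111 cells/mL) = 5.4054 × 10^5
x = 5.4054 × 10^5 / 36000 = 15.0

15.0-fold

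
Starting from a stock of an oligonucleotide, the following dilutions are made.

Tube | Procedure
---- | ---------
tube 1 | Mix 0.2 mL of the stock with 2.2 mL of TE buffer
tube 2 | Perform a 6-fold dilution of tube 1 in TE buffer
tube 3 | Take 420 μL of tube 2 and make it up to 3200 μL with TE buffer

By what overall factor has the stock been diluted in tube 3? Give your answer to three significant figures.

549

Step 1: 0.2 mL + 2.2 mL = 2.4 mL total → factor 2.4/0.2 = 12
Step 2: 6-fold → factor 6
Step 3: 420 μL brought to 3200 μL → factor 3200/420 = 7.619
Overall dilution factor = 12 × 6 × 7.619 = 548.57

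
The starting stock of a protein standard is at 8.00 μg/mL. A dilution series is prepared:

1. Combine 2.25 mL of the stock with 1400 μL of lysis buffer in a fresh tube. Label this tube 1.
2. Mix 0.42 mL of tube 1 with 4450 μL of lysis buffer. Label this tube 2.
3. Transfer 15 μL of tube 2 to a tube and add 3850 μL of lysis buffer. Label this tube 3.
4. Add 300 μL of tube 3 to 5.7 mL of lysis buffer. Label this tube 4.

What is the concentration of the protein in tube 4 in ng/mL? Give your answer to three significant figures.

0.0825 ng/mL

Step 1: 2.25 mL + 1400 μL = 3.65 mL total → factor 3.65/2.25 = 1.6222
Step 2: 0.42 mL + 4450 μL = 4.87 mL total → factor 4.87/0.42 = 11.595
Step 3: 15 μL + 3850 μL = 3865 μL total → factor 3865/15 = 257.67
Step 4: 300 μL + 5.7 mL = 6000 μL total → factor 6000/300 = 20
Overall dilution factor = 1.6222 × 11.595 × 257.67 × 20 = 96934
Final = 8.00 μg/mL / 96934 = 8.253 × 10^-5 μg/mL = 0.0825 ng/mL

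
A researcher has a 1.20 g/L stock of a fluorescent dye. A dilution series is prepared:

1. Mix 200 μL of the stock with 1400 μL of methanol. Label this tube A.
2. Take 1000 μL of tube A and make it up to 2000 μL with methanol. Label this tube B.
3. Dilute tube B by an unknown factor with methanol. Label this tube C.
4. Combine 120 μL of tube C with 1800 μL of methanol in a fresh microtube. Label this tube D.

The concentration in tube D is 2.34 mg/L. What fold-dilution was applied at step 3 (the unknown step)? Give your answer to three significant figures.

2.00-fold

Step 1: 200 μL + 1400 μL = 1600 μL total → factor 1600/200 = 8
Step 2: 1000 μL brought to 2000 μL → factor 2000/1000 = 2
Step 3: unknown factor x
Step 4: 120 μL + 1800 μL = 1920 μL total → factor 1920/120 = 16
Product of known-step factors = 256
Overall factor = 1.20 g/L / (2.34 mg/L) = 512.82
x = 512.82 / 256 = 2.00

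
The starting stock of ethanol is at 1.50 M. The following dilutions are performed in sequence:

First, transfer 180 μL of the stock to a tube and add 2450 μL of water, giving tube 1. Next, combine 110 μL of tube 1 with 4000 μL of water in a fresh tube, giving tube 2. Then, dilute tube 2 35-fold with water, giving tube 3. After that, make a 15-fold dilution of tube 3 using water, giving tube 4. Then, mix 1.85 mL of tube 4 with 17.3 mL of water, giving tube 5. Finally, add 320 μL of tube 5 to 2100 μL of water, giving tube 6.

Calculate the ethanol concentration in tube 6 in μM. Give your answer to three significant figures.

Step 1: 180 μL + 2450 μL = 2630 μL total → factor 2630/180 = 14.611
Step 2: 110 μL + 4000 μL = 4110 μL total → factor 4110/110 = 37.364
Step 3: 35-fold → factor 35
Step 4: 15-fold → factor 15
Step 5: 1.85 mL + 17.3 mL = 19.15 mL total → factor 19.15/1.85 = 10.351
Step 6: 320 μL + 2100 μL = 2420 μL total → factor 2420/320 = 7.5625
Dilution factor through tube 6 = 14.611 × 37.364 × 35 × 15 × 10.351 × 7.5625 = 2.2436 × 10^7
[tube 6] = 1.50 M / 2.2436 × 10^7 = 6.686 × 10^-8 M = 0.0669 μM

0.0669 μM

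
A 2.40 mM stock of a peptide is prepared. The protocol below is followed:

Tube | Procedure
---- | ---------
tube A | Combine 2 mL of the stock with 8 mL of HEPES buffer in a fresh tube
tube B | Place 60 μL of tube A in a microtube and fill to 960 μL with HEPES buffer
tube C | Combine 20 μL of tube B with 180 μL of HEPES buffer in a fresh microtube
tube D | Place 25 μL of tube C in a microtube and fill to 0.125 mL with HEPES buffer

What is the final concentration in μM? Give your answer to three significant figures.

Step 1: 2 mL + 8 mL = 10 mL total → factor 10/2 = 5
Step 2: 60 μL brought to 960 μL → factor 960/60 = 16
Step 3: 20 μL + 180 μL = 200 μL total → factor 200/20 = 10
Step 4: 25 μL brought to 0.125 mL → factor 125/25 = 5
Overall dilution factor = 5 × 16 × 10 × 5 = 4000
Final = 2.40 mM / 4000 = 0.0006000 mM = 0.600 μM

0.600 μM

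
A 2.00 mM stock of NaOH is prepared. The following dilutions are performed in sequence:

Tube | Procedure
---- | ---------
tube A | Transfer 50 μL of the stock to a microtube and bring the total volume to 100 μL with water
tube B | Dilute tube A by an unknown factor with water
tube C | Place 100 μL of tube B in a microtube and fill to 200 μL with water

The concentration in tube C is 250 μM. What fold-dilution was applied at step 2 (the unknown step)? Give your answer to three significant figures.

2.00-fold

Step 1: 50 μL brought to 100 μL → factor 100/50 = 2
Step 2: unknown factor x
Step 3: 100 μL brought to 200 μL → factor 200/100 = 2
Product of known-step factors = 4
Overall factor = 2.00 mM / (250 μM) = 8
x = 8 / 4 = 2.00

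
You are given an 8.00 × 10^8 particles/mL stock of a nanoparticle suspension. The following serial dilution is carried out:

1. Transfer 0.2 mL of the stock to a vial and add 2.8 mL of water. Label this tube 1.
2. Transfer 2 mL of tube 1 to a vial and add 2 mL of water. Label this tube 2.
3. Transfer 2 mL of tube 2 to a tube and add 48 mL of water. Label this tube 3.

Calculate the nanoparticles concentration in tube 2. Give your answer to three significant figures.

Step 1: 0.2 mL + 2.8 mL = 3 mL total → factor 3/0.2 = 15
Step 2: 2 mL + 2 mL = 4 mL total → factor 4/2 = 2
Dilution factor through tube 2 = 15 × 2 = 30
[tube 2] = 8.00 × 10^8 particles/mL / 30 = 2.67 × 10^7 particles/mL

2.67 × 10^7 particles/mL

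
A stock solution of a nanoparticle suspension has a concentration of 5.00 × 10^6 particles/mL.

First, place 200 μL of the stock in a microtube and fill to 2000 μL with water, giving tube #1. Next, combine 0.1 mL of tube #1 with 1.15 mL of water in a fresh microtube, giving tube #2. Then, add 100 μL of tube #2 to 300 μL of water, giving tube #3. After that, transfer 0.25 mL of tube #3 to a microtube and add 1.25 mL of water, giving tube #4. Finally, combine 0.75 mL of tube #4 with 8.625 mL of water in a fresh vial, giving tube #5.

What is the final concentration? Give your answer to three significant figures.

Step 1: 200 μL brought to 2000 μL → factor 2000/200 = 10
Step 2: 0.1 mL + 1.15 mL = 1.25 mL total → factor 1.25/0.1 = 12.5
Step 3: 100 μL + 300 μL = 400 μL total → factor 400/100 = 4
Step 4: 0.25 mL + 1.25 mL = 1.5 mL total → factor 1.5/0.25 = 6
Step 5: 0.75 mL + 8.625 mL = 9.375 mL total → factor 9.375/0.75 = 12.5
Overall dilution factor = 10 × 12.5 × 4 × 6 × 12.5 = 37500
Final = 5.00 × 10^6 particles/mL / 37500 = 133 particles/mL

133 particles/mL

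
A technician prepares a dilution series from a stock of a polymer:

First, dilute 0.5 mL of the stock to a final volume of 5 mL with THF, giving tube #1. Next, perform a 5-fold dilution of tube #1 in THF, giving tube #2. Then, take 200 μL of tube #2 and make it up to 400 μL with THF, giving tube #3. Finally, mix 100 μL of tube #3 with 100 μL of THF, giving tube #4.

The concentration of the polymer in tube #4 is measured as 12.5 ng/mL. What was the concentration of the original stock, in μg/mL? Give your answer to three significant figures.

Step 1: 0.5 mL brought to 5 mL → factor 5/0.5 = 10
Step 2: 5-fold → factor 5
Step 3: 200 μL brought to 400 μL → factor 400/200 = 2
Step 4: 100 μL + 100 μL = 200 μL total → factor 200/100 = 2
Overall dilution factor = 10 × 5 × 2 × 2 = 200
Stock = 12.5 ng/mL × 200 = 2500 ng/mL = 2.50 μg/mL

2.50 μg/mL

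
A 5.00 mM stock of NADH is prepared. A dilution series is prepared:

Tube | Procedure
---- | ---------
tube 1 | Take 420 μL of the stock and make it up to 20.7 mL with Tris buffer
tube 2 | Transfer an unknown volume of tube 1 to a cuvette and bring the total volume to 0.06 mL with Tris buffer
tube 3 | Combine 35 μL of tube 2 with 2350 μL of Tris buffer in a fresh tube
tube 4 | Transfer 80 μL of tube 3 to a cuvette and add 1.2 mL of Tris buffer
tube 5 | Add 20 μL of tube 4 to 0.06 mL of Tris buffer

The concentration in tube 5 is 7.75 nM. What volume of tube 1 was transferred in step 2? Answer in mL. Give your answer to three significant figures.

0.0200 mL

Step 1: 420 μL brought to 20.7 mL → factor 20700/420 = 49.286
Step 2: v brought to 0.06 mL → factor = 0.06 mL/v
Step 3: 35 μL + 2350 μL = 2385 μL total → factor 2385/35 = 68.143
Step 4: 80 μL + 1.2 mL = 1280 μL total → factor 1280/80 = 16
Step 5: 20 μL + 0.06 mL = 80 μL total → factor 80/20 = 4
Product of known-step factors = 2.1494 × 10^5
Overall factor = 5.00 mM / (7.75 nM) = 6.4516 × 10^5
Step-2 factor = 6.4516 × 10^5 / 2.1494 × 10^5 = 3.0016
v = 0.06 mL / 3.0016 = 0.0200 mL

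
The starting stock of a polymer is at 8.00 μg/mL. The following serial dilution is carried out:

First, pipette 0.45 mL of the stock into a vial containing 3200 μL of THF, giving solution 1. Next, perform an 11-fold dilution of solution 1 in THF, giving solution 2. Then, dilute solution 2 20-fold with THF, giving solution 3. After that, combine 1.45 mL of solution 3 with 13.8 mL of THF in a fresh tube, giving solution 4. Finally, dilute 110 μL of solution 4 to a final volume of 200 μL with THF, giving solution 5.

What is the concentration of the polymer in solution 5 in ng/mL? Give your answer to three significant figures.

Step 1: 0.45 mL + 3200 μL = 3.65 mL total → factor 3.65/0.45 = 8.1111
Step 2: 11-fold → factor 11
Step 3: 20-fold → factor 20
Step 4: 1.45 mL + 13.8 mL = 15.25 mL total → factor 15.25/1.45 = 10.517
Step 5: 110 μL brought to 200 μL → factor 200/110 = 1.8182
Overall dilution factor = 8.1111 × 11 × 20 × 10.517 × 1.8182 = 34123
Final = 8.00 μg/mL / 34123 = 0.0002344 μg/mL = 0.234 ng/mL

0.234 ng/mL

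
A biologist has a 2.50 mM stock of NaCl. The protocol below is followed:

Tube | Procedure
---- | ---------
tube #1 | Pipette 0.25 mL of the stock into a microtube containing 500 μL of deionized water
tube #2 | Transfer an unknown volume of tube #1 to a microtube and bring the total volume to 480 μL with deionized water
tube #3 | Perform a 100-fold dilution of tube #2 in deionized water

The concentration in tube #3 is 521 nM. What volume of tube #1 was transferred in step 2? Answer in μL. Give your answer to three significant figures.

30.0 μL

Step 1: 0.25 mL + 500 μL = 0.75 mL total → factor 0.75/0.25 = 3
Step 2: v brought to 480 μL → factor = 480 μL/v
Step 3: 100-fold → factor 100
Product of known-step factors = 300
Overall factor = 2.50 mM / (521 nM) = 4798.5
Step-2 factor = 4798.5 / 300 = 15.995
v = 480 μL / 15.995 = 30.0 μL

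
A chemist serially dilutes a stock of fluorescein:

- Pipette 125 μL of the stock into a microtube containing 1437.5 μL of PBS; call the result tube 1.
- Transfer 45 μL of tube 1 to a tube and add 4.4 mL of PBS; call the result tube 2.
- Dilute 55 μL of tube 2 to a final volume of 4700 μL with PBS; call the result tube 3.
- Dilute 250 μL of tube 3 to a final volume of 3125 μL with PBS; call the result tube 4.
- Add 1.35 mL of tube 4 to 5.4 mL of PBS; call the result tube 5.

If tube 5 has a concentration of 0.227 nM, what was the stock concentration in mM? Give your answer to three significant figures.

1.50 mM

Step 1: 125 μL + 1437.5 μL = 1562.5 μL total → factor 1562.5/125 = 12.5
Step 2: 45 μL + 4.4 mL = 4445 μL total → factor 4445/45 = 98.778
Step 3: 55 μL brought to 4700 μL → factor 4700/55 = 85.455
Step 4: 250 μL brought to 3125 μL → factor 3125/250 = 12.5
Step 5: 1.35 mL + 5.4 mL = 6.75 mL total → factor 6.75/1.35 = 5
Overall dilution factor = 12.5 × 98.778 × 85.455 × 12.5 × 5 = 6.5945 × 10^6
Stock = 0.227 nM × 6.5945 × 10^6 = 1.497 × 10^6 nM = 1.50 mM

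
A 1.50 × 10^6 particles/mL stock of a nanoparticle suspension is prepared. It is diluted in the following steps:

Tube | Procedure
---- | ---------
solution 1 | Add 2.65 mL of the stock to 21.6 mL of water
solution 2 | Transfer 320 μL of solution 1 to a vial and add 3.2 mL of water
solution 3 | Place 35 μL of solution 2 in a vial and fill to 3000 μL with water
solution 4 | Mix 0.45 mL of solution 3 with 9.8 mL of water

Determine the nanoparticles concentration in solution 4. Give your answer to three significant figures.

7.63 particles/mL

Step 1: 2.65 mL + 21.6 mL = 24.25 mL total → factor 24.25/2.65 = 9.1509
Step 2: 320 μL + 3.2 mL = 3520 μL total → factor 3520/320 = 11
Step 3: 35 μL brought to 3000 μL → factor 3000/35 = 85.714
Step 4: 0.45 mL + 9.8 mL = 10.25 mL total → factor 10.25/0.45 = 22.778
Overall dilution factor = 9.1509 × 11 × 85.714 × 22.778 = 1.9653 × 10^5
Final = 1.50 × 10^6 particles/mL / 1.9653 × 10^5 = 7.63 particles/mL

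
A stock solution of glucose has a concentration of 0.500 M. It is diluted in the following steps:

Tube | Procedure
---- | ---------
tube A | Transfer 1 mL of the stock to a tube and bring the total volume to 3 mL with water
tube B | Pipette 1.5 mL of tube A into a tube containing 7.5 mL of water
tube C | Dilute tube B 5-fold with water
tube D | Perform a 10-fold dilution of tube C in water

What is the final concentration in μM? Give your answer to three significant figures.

Step 1: 1 mL brought to 3 mL → factor 3/1 = 3
Step 2: 1.5 mL + 7.5 mL = 9 mL total → factor 9/1.5 = 6
Step 3: 5-fold → factor 5
Step 4: 10-fold → factor 10
Overall dilution factor = 3 × 6 × 5 × 10 = 900
Final = 0.500 M / 900 = 0.0005556 M = 556 μM

556 μM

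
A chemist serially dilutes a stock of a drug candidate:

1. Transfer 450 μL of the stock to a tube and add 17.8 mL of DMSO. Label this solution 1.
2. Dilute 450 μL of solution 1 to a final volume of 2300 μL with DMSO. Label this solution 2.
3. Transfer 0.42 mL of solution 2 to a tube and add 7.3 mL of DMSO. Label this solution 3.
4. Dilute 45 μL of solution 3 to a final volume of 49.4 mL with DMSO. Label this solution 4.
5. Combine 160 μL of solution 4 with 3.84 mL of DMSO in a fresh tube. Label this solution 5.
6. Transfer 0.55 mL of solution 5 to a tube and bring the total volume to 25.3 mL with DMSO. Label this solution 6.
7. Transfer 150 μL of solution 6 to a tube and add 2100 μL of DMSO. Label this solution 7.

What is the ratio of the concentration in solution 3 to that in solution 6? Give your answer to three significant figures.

Step 1: 450 μL + 17.8 mL = 18250 μL total → factor 18250/450 = 40.556
Step 2: 450 μL brought to 2300 μL → factor 2300/450 = 5.1111
Step 3: 0.42 mL + 7.3 mL = 7.72 mL total → factor 7.72/0.42 = 18.381
Step 4: 45 μL brought to 49.4 mL → factor 49400/45 = 1097.8
Step 5: 160 μL + 3.84 mL = 4000 μL total → factor 4000/160 = 25
Step 6: 0.55 mL brought to 25.3 mL → factor 25.3/0.55 = 46
Dilution factor to solution 3 = 3810.1; to solution 6 = 4.81 × 10^9
[solution 3]/[solution 6] = (factor to solution 6)/(factor to solution 3) = 4.81 × 10^9/3810.1 = 1.26 × 10^6

1.26 × 10^6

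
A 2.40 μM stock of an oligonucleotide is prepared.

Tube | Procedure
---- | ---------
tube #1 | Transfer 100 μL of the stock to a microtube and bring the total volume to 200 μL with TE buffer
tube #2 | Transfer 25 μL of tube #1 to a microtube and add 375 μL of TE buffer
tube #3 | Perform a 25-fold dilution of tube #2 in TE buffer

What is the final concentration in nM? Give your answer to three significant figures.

Step 1: 100 μL brought to 200 μL → factor 200/100 = 2
Step 2: 25 μL + 375 μL = 400 μL total → factor 400/25 = 16
Step 3: 25-fold → factor 25
Overall dilution factor = 2 × 16 × 25 = 800
Final = 2.40 μM / 800 = 0.003000 μM = 3.00 nM

3.00 nM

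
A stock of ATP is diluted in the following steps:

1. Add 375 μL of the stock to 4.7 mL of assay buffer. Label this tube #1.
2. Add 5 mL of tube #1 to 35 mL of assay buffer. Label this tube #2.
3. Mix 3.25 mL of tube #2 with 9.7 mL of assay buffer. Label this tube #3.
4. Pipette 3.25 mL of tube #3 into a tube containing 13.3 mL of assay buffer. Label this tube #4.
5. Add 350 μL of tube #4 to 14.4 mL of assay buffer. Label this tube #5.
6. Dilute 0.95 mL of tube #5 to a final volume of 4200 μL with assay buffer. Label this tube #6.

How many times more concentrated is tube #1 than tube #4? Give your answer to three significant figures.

162

Step 1: 375 μL + 4.7 mL = 5075 μL total → factor 5075/375 = 13.533
Step 2: 5 mL + 35 mL = 40 mL total → factor 40/5 = 8
Step 3: 3.25 mL + 9.7 mL = 12.95 mL total → factor 12.95/3.25 = 3.9846
Step 4: 3.25 mL + 13.3 mL = 16.55 mL total → factor 16.55/3.25 = 5.0923
Dilution factor to tube #1 = 13.533; to tube #4 = 2196.8
[tube #1]/[tube #4] = (factor to tube #4)/(factor to tube #1) = 2196.8/13.533 = 162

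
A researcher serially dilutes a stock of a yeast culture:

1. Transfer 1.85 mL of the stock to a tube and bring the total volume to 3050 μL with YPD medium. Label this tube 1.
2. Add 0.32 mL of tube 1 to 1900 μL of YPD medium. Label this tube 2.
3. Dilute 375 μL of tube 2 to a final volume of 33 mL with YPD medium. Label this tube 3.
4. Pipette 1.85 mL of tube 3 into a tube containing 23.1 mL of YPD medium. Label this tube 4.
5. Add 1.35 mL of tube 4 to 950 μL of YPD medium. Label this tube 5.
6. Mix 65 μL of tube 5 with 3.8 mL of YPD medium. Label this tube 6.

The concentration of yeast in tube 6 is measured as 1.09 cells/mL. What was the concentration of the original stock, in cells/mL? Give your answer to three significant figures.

Step 1: 1.85 mL brought to 3050 μL → factor 3.05/1.85 = 1.6486
Step 2: 0.32 mL + 1900 μL = 2.22 mL total → factor 2.22/0.32 = 6.9375
Step 3: 375 μL brought to 33 mL → factor 33000/375 = 88
Step 4: 1.85 mL + 23.1 mL = 24.95 mL total → factor 24.95/1.85 = 13.486
Step 5: 1.35 mL + 950 μL = 2.3 mL total → factor 2.3/1.35 = 1.7037
Step 6: 65 μL + 3.8 mL = 3865 μL total → factor 3865/65 = 59.462
Overall dilution factor = 1.6486 × 6.9375 × 88 × 13.486 × 1.7037 × 59.462 = 1.3751 × 10^6
Stock = 1.09 cells/mL × 1.3751 × 10^6 = 1.50 × 10^6 cells/mL

1.50 × 10^6 cells/mL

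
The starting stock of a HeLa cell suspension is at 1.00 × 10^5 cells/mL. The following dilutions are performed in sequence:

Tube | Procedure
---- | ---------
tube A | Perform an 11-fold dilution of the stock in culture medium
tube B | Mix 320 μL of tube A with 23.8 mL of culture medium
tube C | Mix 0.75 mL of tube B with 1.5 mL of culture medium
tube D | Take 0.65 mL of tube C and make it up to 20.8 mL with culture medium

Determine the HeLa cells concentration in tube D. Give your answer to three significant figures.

1.26 cells/mL

Step 1: 11-fold → factor 11
Step 2: 320 μL + 23.8 mL = 24120 μL total → factor 24120/320 = 75.375
Step 3: 0.75 mL + 1.5 mL = 2.25 mL total → factor 2.25/0.75 = 3
Step 4: 0.65 mL brought to 20.8 mL → factor 20.8/0.65 = 32
Overall dilution factor = 11 × 75.375 × 3 × 32 = 79596
Final = 1.00 × 10^5 cells/mL / 79596 = 1.26 cells/mL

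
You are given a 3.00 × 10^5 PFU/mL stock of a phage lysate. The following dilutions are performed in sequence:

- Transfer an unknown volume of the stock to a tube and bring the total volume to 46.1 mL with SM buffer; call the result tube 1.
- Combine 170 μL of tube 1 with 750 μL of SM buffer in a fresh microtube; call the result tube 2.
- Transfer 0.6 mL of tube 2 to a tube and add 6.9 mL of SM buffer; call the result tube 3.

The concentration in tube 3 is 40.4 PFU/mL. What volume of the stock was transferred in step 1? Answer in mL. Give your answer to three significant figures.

0.420 mL

Step 1: v brought to 46.1 mL → factor = 46.1 mL/v
Step 2: 170 μL + 750 μL = 920 μL total → factor 920/170 = 5.4118
Step 3: 0.6 mL + 6.9 mL = 7.5 mL total → factor 7.5/0.6 = 12.5
Product of known-step factors = 67.647
Overall factor = 3.00 × 10^5 PFU/mL / (40.4 PFU/mL) = 7425.7
Step-1 factor = 7425.7 / 67.647 = 109.77
v = 46.1 mL / 109.77 = 0.420 mL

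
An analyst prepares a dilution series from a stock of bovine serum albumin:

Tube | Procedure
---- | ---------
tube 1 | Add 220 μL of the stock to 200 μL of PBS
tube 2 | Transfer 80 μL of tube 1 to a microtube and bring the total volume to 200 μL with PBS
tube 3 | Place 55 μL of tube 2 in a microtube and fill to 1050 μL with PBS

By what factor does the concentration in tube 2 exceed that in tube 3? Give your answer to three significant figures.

19.1

Step 1: 220 μL + 200 μL = 420 μL total → factor 420/220 = 1.9091
Step 2: 80 μL brought to 200 μL → factor 200/80 = 2.5
Step 3: 55 μL brought to 1050 μL → factor 1050/55 = 19.091
Dilution factor to tube 2 = 4.7727; to tube 3 = 91.116
[tube 2]/[tube 3] = (factor to tube 3)/(factor to tube 2) = 91.116/4.7727 = 19.1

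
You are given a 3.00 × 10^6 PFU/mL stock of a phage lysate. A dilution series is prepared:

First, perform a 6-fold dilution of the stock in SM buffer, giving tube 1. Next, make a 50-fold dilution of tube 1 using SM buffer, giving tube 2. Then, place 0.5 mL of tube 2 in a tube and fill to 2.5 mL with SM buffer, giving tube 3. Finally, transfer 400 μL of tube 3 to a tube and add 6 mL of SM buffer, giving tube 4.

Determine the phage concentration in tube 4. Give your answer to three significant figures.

Step 1: 6-fold → factor 6
Step 2: 50-fold → factor 50
Step 3: 0.5 mL brought to 2.5 mL → factor 2.5/0.5 = 5
Step 4: 400 μL + 6 mL = 6400 μL total → factor 6400/400 = 16
Overall dilution factor = 6 × 50 × 5 × 16 = 24000
Final = 3.00 × 10^6 PFU/mL / 24000 = 125 PFU/mL

125 PFU/mL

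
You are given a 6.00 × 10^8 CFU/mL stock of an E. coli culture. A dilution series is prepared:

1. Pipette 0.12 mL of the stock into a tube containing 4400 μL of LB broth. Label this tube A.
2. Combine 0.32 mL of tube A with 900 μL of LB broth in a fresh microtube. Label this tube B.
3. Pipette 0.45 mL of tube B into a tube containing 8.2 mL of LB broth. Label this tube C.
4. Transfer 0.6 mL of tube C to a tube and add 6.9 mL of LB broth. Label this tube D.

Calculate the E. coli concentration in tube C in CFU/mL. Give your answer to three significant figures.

2.17 × 10^5 CFU/mL

Step 1: 0.12 mL + 4400 μL = 4.52 mL total → factor 4.52/0.12 = 37.667
Step 2: 0.32 mL + 900 μL = 1.22 mL total → factor 1.22/0.32 = 3.8125
Step 3: 0.45 mL + 8.2 mL = 8.65 mL total → factor 8.65/0.45 = 19.222
Dilution factor through tube C = 37.667 × 3.8125 × 19.222 = 2760.4
[tube C] = 6.00 × 10^8 CFU/mL / 2760.4 = 2.17 × 10^5 CFU/mL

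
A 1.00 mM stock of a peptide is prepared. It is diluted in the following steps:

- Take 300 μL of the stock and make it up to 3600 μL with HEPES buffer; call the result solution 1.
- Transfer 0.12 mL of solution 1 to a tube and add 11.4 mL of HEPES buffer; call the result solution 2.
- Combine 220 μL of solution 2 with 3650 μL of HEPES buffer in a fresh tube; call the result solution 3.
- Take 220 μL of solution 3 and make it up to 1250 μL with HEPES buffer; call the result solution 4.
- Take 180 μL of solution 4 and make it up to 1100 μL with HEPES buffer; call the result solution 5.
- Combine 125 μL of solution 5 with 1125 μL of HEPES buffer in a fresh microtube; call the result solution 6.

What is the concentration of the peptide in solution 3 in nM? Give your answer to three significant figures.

49.3 nM

Step 1: 300 μL brought to 3600 μL → factor 3600/300 = 12
Step 2: 0.12 mL + 11.4 mL = 11.52 mL total → factor 11.52/0.12 = 96
Step 3: 220 μL + 3650 μL = 3870 μL total → factor 3870/220 = 17.591
Dilution factor through solution 3 = 12 × 96 × 17.591 = 20265
[solution 3] = 1.00 mM / 20265 = 4.935 × 10^-5 mM = 49.3 nM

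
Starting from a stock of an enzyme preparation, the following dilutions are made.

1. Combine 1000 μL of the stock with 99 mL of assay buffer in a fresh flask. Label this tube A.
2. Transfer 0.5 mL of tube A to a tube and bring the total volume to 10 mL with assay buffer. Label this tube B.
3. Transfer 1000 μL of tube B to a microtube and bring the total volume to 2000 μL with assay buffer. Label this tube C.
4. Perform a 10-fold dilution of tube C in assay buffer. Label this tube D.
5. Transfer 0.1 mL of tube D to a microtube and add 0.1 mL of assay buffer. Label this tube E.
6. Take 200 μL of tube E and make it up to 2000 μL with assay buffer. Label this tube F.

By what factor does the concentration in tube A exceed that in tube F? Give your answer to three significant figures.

Step 1: 1000 μL + 99 mL = 1 × 10^5 μL total → factor 1 × 10^5/1000 = 100
Step 2: 0.5 mL brought to 10 mL → factor 10/0.5 = 20
Step 3: 1000 μL brought to 2000 μL → factor 2000/1000 = 2
Step 4: 10-fold → factor 10
Step 5: 0.1 mL + 0.1 mL = 0.2 mL total → factor 0.2/0.1 = 2
Step 6: 200 μL brought to 2000 μL → factor 2000/200 = 10
Dilution factor to tube A = 100; to tube F = 8 × 10^5
[tube A]/[tube F] = (factor to tube F)/(factor to tube A) = 8 × 10^5/100 = 8.00 × 10^3

8.00 × 10^3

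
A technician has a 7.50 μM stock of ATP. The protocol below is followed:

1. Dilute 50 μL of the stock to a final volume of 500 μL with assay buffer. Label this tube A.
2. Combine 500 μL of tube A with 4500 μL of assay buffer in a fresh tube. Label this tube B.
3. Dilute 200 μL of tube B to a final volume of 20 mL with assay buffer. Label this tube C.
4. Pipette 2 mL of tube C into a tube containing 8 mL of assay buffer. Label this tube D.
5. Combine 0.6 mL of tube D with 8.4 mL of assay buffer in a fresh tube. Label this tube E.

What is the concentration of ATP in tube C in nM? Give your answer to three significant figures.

Step 1: 50 μL brought to 500 μL → factor 500/50 = 10
Step 2: 500 μL + 4500 μL = 5000 μL total → factor 5000/500 = 10
Step 3: 200 μL brought to 20 mL → factor 20000/200 = 100
Dilution factor through tube C = 10 × 10 × 100 = 10000
[tube C] = 7.50 μM / 10000 = 0.0007500 μM = 0.750 nM

0.750 nM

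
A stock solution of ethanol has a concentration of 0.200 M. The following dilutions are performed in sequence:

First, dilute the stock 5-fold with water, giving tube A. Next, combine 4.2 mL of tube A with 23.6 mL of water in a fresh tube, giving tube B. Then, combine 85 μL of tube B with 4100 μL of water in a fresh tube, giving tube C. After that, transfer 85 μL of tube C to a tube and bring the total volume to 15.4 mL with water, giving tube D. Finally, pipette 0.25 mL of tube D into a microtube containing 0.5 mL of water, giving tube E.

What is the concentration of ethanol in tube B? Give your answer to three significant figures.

Step 1: 5-fold → factor 5
Step 2: 4.2 mL + 23.6 mL = 27.8 mL total → factor 27.8/4.2 = 6.619
Dilution factor through tube B = 5 × 6.619 = 33.095
[tube B] = 0.200 M / 33.095 = 0.00604 M

0.00604 M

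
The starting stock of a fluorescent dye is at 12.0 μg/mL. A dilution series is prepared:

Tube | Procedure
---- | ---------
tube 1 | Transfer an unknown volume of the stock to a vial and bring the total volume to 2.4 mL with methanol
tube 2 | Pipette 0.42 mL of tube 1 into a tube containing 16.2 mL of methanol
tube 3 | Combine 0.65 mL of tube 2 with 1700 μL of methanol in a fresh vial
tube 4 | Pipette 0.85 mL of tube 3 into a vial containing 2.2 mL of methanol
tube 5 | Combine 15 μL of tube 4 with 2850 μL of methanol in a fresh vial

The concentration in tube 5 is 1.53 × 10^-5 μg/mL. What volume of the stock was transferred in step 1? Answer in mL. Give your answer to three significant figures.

0.300 mL

Step 1: v brought to 2.4 mL → factor = 2.4 mL/v
Step 2: 0.42 mL + 16.2 mL = 16.62 mL total → factor 16.62/0.42 = 39.571
Step 3: 0.65 mL + 1700 μL = 2.35 mL total → factor 2.35/0.65 = 3.6154
Step 4: 0.85 mL + 2.2 mL = 3.05 mL total → factor 3.05/0.85 = 3.5882
Step 5: 15 μL + 2850 μL = 2865 μL total → factor 2865/15 = 191
Product of known-step factors = 98051
Overall factor = 12.0 μg/mL / (1.53 × 10^-5 μg/mL) = 7.8431 × 10^5
Step-1 factor = 7.8431 × 10^5 / 98051 = 7.9991
v = 2.4 mL / 7.9991 = 0.300 mL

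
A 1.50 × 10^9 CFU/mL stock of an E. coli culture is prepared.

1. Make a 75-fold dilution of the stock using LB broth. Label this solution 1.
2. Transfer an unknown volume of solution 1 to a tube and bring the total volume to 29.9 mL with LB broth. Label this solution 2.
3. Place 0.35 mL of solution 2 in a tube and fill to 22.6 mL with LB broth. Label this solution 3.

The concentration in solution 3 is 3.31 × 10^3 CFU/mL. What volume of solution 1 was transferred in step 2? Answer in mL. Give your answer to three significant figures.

Step 1: 75-fold → factor 75
Step 2: v brought to 29.9 mL → factor = 29.9 mL/v
Step 3: 0.35 mL brought to 22.6 mL → factor 22.6/0.35 = 64.571
Product of known-step factors = 4842.9
Overall factor = 1.50 × 10^9 CFU/mL / (3.31 × 10^3 CFU/mL) = 4.5317 × 10^5
Step-2 factor = 4.5317 × 10^5 / 4842.9 = 93.575
v = 29.9 mL / 93.575 = 0.320 mL

0.320 mL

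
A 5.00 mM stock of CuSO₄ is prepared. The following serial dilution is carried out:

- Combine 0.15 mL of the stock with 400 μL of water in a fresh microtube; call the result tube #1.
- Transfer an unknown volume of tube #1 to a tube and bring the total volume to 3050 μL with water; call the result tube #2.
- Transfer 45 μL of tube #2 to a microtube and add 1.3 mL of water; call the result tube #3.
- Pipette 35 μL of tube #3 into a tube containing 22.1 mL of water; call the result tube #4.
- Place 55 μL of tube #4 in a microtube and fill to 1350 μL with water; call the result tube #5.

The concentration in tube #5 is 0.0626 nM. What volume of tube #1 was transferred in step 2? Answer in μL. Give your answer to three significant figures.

65.0 μL

Step 1: 0.15 mL + 400 μL = 0.55 mL total → factor 0.55/0.15 = 3.6667
Step 2: v brought to 3050 μL → factor = 3050 μL/v
Step 3: 45 μL + 1.3 mL = 1345 μL total → factor 1345/45 = 29.889
Step 4: 35 μL + 22.1 mL = 22135 μL total → factor 22135/35 = 632.43
Step 5: 55 μL brought to 1350 μL → factor 1350/55 = 24.545
Product of known-step factors = 1.7012 × 10^6
Overall factor = 5.00 mM / (0.0626 nM) = 7.9872 × 10^7
Step-2 factor = 7.9872 × 10^7 / 1.7012 × 10^6 = 46.95
v = 3050 μL / 46.95 = 65.0 μL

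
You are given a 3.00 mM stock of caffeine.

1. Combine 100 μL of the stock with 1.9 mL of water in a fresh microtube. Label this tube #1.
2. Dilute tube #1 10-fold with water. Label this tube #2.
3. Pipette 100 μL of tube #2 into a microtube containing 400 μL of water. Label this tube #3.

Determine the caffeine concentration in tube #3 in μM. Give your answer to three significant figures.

Step 1: 100 μL + 1.9 mL = 2000 μL total → factor 2000/100 = 20
Step 2: 10-fold → factor 10
Step 3: 100 μL + 400 μL = 500 μL total → factor 500/100 = 5
Overall dilution factor = 20 × 10 × 5 = 1000
Final = 3.00 mM / 1000 = 0.003000 mM = 3.00 μM

3.00 μM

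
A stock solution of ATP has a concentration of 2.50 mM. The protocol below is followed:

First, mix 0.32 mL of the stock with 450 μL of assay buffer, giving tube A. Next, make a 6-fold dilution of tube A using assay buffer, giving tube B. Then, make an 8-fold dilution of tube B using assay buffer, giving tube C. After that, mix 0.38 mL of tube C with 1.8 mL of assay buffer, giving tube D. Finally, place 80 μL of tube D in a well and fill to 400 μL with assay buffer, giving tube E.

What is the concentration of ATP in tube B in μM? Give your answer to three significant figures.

173 μM

Step 1: 0.32 mL + 450 μL = 0.77 mL total → factor 0.77/0.32 = 2.4062
Step 2: 6-fold → factor 6
Dilution factor through tube B = 2.4062 × 6 = 14.438
[tube B] = 2.50 mM / 14.438 = 0.1732 mM = 173 μM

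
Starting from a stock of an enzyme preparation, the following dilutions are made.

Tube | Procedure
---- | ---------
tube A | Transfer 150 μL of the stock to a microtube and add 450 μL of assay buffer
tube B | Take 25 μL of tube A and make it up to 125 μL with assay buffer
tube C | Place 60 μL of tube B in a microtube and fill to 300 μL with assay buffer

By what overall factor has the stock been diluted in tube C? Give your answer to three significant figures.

100

Step 1: 150 μL + 450 μL = 600 μL total → factor 600/150 = 4
Step 2: 25 μL brought to 125 μL → factor 125/25 = 5
Step 3: 60 μL brought to 300 μL → factor 300/60 = 5
Overall dilution factor = 4 × 5 × 5 = 100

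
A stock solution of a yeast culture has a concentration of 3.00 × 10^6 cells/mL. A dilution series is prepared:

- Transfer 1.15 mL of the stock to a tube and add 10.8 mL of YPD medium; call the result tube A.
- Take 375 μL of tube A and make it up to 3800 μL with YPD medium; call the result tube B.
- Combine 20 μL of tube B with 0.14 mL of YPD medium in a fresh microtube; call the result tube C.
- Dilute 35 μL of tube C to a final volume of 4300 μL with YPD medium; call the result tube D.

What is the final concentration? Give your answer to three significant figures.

29.0 cells/mL

Step 1: 1.15 mL + 10.8 mL = 11.95 mL total → factor 11.95/1.15 = 10.391
Step 2: 375 μL brought to 3800 μL → factor 3800/375 = 10.133
Step 3: 20 μL + 0.14 mL = 160 μL total → factor 160/20 = 8
Step 4: 35 μL brought to 4300 μL → factor 4300/35 = 122.86
Overall dilution factor = 10.391 × 10.133 × 8 × 122.86 = 1.0349 × 10^5
Final = 3.00 × 10^6 cells/mL / 1.0349 × 10^5 = 29.0 cells/mL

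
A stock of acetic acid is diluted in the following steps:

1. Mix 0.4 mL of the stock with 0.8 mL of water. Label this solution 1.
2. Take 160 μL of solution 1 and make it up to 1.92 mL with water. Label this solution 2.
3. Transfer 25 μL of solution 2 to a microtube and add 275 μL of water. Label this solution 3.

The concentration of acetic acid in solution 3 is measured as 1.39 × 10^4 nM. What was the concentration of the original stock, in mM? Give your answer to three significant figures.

Step 1: 0.4 mL + 0.8 mL = 1.2 mL total → factor 1.2/0.4 = 3
Step 2: 160 μL brought to 1.92 mL → factor 1920/160 = 12
Step 3: 25 μL + 275 μL = 300 μL total → factor 300/25 = 12
Overall dilution factor = 3 × 12 × 12 = 432
Stock = 1.39 × 10^4 nM × 432 = 6.005 × 10^6 nM = 6.00 mM

6.00 mM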